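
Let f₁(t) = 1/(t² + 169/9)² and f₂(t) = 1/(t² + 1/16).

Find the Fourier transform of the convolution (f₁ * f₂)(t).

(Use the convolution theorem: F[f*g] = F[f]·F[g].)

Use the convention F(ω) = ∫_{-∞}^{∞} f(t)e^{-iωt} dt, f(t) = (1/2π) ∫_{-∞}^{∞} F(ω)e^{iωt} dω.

F[f₁*f₂](ω) = \frac{18 \pi^{2} \left(13 \left|{\omega}\right| + 3\right) e^{- \frac{55 \left|{\omega}\right|}{12}}}{2197}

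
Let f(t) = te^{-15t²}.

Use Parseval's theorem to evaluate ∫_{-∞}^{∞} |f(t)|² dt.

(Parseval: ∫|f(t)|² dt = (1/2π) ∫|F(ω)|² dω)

∫|f(t)|² dt = \frac{\sqrt{30} \sqrt{\pi}}{1800}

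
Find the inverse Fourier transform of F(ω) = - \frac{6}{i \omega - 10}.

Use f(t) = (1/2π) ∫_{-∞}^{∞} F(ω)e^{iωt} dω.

f(t) = 6 e^{10 t} u\left(- t\right)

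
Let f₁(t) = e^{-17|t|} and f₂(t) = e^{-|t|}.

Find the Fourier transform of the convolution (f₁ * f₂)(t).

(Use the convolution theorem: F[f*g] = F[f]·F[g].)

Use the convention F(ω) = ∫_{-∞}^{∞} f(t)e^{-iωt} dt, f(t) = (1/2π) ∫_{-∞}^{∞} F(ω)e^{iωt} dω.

F[f₁*f₂](ω) = \frac{68}{\left(\omega^{2} + 1\right) \left(\omega^{2} + 289\right)}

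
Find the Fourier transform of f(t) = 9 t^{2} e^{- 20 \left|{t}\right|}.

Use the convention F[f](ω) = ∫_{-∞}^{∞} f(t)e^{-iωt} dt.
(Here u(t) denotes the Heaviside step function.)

F(ω) = \frac{720 \left(400 - 3 \omega^{2}\right)}{\left(\omega^{2} + 400\right)^{3}}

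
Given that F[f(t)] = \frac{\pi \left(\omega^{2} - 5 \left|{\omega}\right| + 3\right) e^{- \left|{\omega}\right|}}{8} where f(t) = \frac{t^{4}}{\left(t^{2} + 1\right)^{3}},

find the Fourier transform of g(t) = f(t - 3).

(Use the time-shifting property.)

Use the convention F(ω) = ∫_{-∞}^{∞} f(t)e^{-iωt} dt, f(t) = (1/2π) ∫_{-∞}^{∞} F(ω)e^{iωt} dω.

F[g](ω) = \frac{\pi \left(\omega^{2} - 5 \left|{\omega}\right| + 3\right) e^{- 3 i \omega - \left|{\omega}\right|}}{8}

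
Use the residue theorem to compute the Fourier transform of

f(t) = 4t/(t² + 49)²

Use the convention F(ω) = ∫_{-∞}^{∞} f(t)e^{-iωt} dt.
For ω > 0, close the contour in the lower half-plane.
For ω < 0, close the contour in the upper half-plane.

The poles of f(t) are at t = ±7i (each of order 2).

Let g(z) = f(z)e^{-iωz}; for large |z| the factor e^{-iωz} decays in the lower half-plane when ω > 0 and in the upper half-plane when ω < 0.

Case ω > 0 (lower half-plane, clockwise contour ⇒ F(ω) = -2πi·ΣRes):
  Res_{z = - 7 i} g(z) = \frac{\omega e^{- 7 \omega}}{7} (pole of order 2)
  F(ω) = -2πi·ΣRes = - \frac{2 i \pi \omega e^{- 7 \omega}}{7}

Case ω < 0 (upper half-plane, counterclockwise contour ⇒ F(ω) = +2πi·ΣRes):
  Res_{z = 7 i} g(z) = - \frac{\omega e^{7 \omega}}{7} (pole of order 2)
  F(ω) = 2πi·ΣRes = - \frac{2 i \pi \omega e^{7 \omega}}{7}

Both cases combine into a single formula in |ω|:

F(ω) = - \frac{2 i \pi \omega e^{- 7 \left|{\omega}\right|}}{7}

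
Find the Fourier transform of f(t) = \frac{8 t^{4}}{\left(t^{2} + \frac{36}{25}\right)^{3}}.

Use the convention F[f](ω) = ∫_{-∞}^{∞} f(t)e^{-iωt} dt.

F(ω) = \frac{\pi \left(12 \omega^{2} - 50 \left|{\omega}\right| + 25\right) e^{- \frac{6 \left|{\omega}\right|}{5}}}{10}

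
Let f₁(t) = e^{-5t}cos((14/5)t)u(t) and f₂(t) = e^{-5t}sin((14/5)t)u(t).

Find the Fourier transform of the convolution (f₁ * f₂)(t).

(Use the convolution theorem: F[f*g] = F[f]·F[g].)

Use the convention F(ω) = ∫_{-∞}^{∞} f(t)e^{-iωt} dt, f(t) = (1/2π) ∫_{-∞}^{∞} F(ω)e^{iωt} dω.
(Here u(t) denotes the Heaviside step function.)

F[f₁*f₂](ω) = \frac{1750 \left(i \omega + 5\right)}{\left(25 \left(i \omega + 5\right)^{2} + 196\right)^{2}}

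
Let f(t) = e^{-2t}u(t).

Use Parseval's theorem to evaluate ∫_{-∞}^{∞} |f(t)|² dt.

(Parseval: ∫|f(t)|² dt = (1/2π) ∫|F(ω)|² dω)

∫|f(t)|² dt = \frac{1}{4}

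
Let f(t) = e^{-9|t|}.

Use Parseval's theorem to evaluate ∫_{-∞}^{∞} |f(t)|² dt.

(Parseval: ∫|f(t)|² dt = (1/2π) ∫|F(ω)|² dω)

∫|f(t)|² dt = \frac{1}{9}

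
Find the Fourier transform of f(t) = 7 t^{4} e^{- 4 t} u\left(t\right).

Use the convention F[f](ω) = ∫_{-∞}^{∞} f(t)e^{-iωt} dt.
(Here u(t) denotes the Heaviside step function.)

F(ω) = \frac{168}{\left(i \omega + 4\right)^{5}}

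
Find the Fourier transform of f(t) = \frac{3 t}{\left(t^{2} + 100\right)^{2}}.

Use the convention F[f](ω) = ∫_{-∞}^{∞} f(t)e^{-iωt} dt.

F(ω) = - \frac{3 i \pi \omega e^{- 10 \left|{\omega}\right|}}{20}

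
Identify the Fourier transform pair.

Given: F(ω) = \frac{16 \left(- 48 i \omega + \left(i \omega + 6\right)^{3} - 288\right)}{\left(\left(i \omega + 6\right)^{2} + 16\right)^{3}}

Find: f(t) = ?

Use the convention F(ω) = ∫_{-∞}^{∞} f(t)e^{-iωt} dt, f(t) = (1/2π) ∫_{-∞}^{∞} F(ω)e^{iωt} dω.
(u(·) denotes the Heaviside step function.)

f(t) = 8 t^{2} e^{- 6 t} \cos{\left(4 t \right)} u\left(t\right)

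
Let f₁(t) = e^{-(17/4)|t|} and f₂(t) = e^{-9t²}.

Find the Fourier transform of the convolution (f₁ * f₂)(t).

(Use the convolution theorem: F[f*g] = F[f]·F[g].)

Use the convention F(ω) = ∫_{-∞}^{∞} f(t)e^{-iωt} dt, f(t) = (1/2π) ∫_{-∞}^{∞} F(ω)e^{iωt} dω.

F[f₁*f₂](ω) = \frac{136 \sqrt{\pi} e^{- \frac{\omega^{2}}{36}}}{3 \left(16 \omega^{2} + 289\right)}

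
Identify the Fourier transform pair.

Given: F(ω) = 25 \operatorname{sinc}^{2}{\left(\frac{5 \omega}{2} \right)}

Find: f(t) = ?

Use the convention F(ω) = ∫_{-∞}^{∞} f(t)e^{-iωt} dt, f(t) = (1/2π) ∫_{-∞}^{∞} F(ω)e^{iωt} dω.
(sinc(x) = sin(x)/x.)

f(t) = 5 \left(\begin{cases} 1 - \frac{\left|{t}\right|}{5} & \text{for}\: \left|{t}\right| < 5 \\0 & \text{otherwise} \end{cases}\right)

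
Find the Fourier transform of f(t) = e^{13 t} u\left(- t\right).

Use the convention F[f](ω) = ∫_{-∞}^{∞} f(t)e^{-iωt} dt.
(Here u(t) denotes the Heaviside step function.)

F(ω) = \frac{i}{\omega + 13 i}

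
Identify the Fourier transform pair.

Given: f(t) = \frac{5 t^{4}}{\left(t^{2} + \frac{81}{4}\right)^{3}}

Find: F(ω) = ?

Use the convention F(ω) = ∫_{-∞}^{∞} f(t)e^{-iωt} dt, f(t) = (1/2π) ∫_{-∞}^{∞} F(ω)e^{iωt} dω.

F(ω) = \frac{5 \pi \left(27 \omega^{2} - 30 \left|{\omega}\right| + 4\right) e^{- \frac{9 \left|{\omega}\right|}{2}}}{48}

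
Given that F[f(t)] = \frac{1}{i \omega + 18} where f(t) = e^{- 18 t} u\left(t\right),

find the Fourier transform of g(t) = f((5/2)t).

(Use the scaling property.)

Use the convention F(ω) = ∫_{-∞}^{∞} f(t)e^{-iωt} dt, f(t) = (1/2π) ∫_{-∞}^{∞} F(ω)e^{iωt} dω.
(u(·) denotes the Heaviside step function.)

F[g](ω) = \frac{1}{i \omega + 45}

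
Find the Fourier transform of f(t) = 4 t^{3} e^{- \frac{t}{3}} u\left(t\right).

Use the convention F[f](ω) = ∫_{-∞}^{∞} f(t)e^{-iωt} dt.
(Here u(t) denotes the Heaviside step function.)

F(ω) = \frac{1944}{\left(3 i \omega + 1\right)^{4}}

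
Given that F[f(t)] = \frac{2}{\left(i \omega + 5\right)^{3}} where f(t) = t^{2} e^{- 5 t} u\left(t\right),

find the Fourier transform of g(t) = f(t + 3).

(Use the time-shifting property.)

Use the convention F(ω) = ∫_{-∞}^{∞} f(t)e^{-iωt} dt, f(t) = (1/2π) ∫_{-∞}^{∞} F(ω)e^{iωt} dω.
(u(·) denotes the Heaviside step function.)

F[g](ω) = \frac{2 e^{3 i \omega}}{\left(i \omega + 5\right)^{3}}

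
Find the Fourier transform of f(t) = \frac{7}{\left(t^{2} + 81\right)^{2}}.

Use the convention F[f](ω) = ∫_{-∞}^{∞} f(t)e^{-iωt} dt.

F(ω) = \frac{7 \pi \left(9 \left|{\omega}\right| + 1\right) e^{- 9 \left|{\omega}\right|}}{1458}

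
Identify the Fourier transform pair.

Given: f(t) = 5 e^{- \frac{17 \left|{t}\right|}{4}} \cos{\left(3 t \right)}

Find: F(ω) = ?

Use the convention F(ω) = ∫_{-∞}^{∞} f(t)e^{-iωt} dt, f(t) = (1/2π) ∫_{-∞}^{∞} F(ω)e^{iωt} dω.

F(ω) = \frac{680 \left(16 \omega^{2} + 433\right)}{256 \omega^{4} + 4640 \omega^{2} + 187489}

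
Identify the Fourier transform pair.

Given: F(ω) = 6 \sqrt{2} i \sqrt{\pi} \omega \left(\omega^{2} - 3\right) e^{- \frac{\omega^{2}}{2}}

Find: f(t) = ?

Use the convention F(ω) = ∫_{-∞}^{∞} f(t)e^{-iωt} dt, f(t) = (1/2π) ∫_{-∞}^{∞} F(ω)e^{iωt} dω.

f(t) = 6 t^{3} e^{- \frac{t^{2}}{2}}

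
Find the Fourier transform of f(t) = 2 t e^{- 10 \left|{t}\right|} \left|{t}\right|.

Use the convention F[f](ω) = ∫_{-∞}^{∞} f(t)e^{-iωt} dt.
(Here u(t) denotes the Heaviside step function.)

F(ω) = \frac{8 i \omega \left(\omega^{2} - 300\right)}{\left(\omega^{2} + 100\right)^{3}}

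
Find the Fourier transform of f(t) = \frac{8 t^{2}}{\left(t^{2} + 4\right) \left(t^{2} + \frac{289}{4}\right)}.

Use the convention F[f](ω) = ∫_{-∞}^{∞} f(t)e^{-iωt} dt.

F(ω) = - \frac{64 \pi e^{- 2 \left|{\omega}\right|}}{273} + \frac{272 \pi e^{- \frac{17 \left|{\omega}\right|}{2}}}{273}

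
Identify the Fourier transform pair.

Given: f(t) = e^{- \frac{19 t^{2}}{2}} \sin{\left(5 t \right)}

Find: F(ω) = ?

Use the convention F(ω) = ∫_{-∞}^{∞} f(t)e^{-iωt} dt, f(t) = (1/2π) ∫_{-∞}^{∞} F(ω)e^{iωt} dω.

F(ω) = \frac{\sqrt{38} i \sqrt{\pi} \left(1 - e^{\frac{10 \omega}{19}}\right) e^{- \frac{\omega^{2}}{38} - \frac{5 \omega}{19} - \frac{25}{38}}}{38}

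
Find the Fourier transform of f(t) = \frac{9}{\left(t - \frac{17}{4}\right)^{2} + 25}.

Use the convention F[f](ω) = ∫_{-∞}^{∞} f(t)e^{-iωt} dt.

F(ω) = \frac{9 \pi e^{- \frac{17 i \omega}{4} - 5 \left|{\omega}\right|}}{5}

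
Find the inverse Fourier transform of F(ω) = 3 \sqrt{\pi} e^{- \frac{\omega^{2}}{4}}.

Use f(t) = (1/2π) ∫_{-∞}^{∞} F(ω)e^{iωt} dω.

f(t) = 3 e^{- t^{2}}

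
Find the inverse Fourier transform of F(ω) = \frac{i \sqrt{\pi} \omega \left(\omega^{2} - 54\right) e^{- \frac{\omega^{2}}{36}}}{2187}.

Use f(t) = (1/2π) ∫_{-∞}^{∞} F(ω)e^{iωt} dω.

f(t) = 8 t^{3} e^{- 9 t^{2}}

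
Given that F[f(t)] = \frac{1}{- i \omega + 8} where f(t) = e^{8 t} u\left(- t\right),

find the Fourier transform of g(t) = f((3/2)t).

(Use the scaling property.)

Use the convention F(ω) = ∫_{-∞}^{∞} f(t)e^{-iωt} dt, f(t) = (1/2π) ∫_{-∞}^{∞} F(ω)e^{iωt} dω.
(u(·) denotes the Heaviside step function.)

F[g](ω) = \frac{i}{\omega + 12 i}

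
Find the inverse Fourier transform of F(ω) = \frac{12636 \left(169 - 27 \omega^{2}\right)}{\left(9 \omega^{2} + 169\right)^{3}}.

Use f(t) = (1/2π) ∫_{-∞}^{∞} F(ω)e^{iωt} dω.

f(t) = 9 t^{2} e^{- \frac{13 \left|{t}\right|}{3}}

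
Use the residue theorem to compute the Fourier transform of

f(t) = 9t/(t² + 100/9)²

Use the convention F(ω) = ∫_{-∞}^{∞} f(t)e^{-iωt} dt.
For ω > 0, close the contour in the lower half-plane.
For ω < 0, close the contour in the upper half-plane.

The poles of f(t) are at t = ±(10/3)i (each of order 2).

Let g(z) = f(z)e^{-iωz}; for large |z| the factor e^{-iωz} decays in the lower half-plane when ω > 0 and in the upper half-plane when ω < 0.

Case ω > 0 (lower half-plane, clockwise contour ⇒ F(ω) = -2πi·ΣRes):
  Res_{z = - \frac{10 i}{3}} g(z) = \frac{27 \omega e^{- \frac{10 \omega}{3}}}{40} (pole of order 2)
  F(ω) = -2πi·ΣRes = - \frac{27 i \pi \omega e^{- \frac{10 \omega}{3}}}{20}

Case ω < 0 (upper half-plane, counterclockwise contour ⇒ F(ω) = +2πi·ΣRes):
  Res_{z = \frac{10 i}{3}} g(z) = - \frac{27 \omega e^{\frac{10 \omega}{3}}}{40} (pole of order 2)
  F(ω) = 2πi·ΣRes = - \frac{27 i \pi \omega e^{\frac{10 \omega}{3}}}{20}

Both cases combine into a single formula in |ω|:

F(ω) = - \frac{27 i \pi \omega e^{- \frac{10 \left|{\omega}\right|}{3}}}{20}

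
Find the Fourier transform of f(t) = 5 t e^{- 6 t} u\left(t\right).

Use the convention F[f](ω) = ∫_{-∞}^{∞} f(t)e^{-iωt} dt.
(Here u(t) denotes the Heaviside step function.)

F(ω) = \frac{5}{\left(i \omega + 6\right)^{2}}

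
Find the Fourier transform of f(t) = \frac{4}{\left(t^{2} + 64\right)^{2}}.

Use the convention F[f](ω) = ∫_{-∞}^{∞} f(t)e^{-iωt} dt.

F(ω) = \frac{\pi \left(8 \left|{\omega}\right| + 1\right) e^{- 8 \left|{\omega}\right|}}{256}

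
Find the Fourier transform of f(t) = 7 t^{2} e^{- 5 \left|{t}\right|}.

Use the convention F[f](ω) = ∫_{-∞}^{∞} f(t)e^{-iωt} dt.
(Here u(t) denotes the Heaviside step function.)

F(ω) = \frac{140 \left(25 - 3 \omega^{2}\right)}{\left(\omega^{2} + 25\right)^{3}}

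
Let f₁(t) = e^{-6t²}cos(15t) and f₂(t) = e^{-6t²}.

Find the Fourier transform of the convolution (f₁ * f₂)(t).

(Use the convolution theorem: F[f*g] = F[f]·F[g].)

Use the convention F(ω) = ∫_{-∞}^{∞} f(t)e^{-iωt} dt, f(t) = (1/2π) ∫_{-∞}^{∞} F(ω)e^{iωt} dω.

F[f₁*f₂](ω) = \frac{\pi \left(e^{\frac{5 \omega}{2}} + 1\right) e^{- \frac{\omega^{2}}{12} - \frac{5 \omega}{4} - \frac{75}{8}}}{12}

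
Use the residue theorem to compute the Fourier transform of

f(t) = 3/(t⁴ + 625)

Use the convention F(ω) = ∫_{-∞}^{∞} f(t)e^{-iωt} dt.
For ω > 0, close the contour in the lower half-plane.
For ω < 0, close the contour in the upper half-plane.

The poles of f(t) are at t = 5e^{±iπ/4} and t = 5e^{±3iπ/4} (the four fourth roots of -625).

Let g(z) = f(z)e^{-iωz}; for large |z| the factor e^{-iωz} decays in the lower half-plane when ω > 0 and in the upper half-plane when ω < 0.

Case ω > 0 (lower half-plane, clockwise contour ⇒ F(ω) = -2πi·ΣRes):
  Res_{z = - \frac{5 \sqrt{2}}{2} - \frac{5 \sqrt{2} i}{2}} g(z) = \frac{3 \sqrt{2} i \left(1 - i\right) e^{\frac{5 \sqrt{2} \omega \left(-1 + i\right)}{2}}}{1000}
  Res_{z = \frac{5 \sqrt{2}}{2} - \frac{5 \sqrt{2} i}{2}} g(z) = \frac{3 \sqrt{2} i \left(1 + i\right) e^{- \frac{5 \sqrt{2} \omega \left(1 + i\right)}{2}}}{1000}
  F(ω) = -2πi·ΣRes = \frac{3 \sqrt{2} \pi \left(1 - i\right) \left(e^{5 \sqrt{2} i \omega} + i\right) e^{- \frac{5 \sqrt{2} \omega \left(1 + i\right)}{2}}}{500} = \frac{3 \pi e^{- \frac{5 \sqrt{2} \omega}{2}} \sin{\left(\frac{5 \sqrt{2} \omega}{2} + \frac{\pi}{4} \right)}}{125}

Case ω < 0 (upper half-plane, counterclockwise contour ⇒ F(ω) = +2πi·ΣRes):
  Res_{z = \frac{5 \sqrt{2}}{2} + \frac{5 \sqrt{2} i}{2}} g(z) = \frac{3 \sqrt{2} i \left(-1 + i\right) e^{\frac{5 \sqrt{2} \omega \left(1 - i\right)}{2}}}{1000}
  Res_{z = - \frac{5 \sqrt{2}}{2} + \frac{5 \sqrt{2} i}{2}} g(z) = \frac{3 \sqrt{2} \left(1 - i\right) e^{\frac{5 \sqrt{2} \omega \left(1 + i\right)}{2}}}{1000}
  F(ω) = 2πi·ΣRes = - \frac{3 \sqrt{2} i \pi \left(i \left(1 - i\right) e^{\frac{5 \sqrt{2} \omega \left(1 - i\right)}{2}} - \left(1 - i\right) e^{\frac{5 \sqrt{2} \omega \left(1 + i\right)}{2}}\right)}{500} = \frac{3 \pi e^{\frac{5 \sqrt{2} \omega}{2}} \cos{\left(\frac{5 \sqrt{2} \omega}{2} + \frac{\pi}{4} \right)}}{125}

Both cases combine into a single formula in |ω|:

F(ω) = \frac{3 \pi e^{- \frac{5 \sqrt{2} \left|{\omega}\right|}{2}} \sin{\left(\frac{5 \sqrt{2} \left|{\omega}\right|}{2} + \frac{\pi}{4} \right)}}{125}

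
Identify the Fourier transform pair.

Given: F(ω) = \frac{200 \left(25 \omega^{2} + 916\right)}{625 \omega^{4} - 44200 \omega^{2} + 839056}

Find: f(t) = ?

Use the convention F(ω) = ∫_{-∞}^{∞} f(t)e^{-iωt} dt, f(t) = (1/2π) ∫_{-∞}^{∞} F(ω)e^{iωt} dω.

f(t) = 5 e^{- \frac{4 \left|{t}\right|}{5}} \cos{\left(6 t \right)}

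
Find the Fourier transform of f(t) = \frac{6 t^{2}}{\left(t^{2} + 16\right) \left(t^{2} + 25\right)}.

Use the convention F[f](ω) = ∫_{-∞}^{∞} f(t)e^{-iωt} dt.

F(ω) = \frac{2 \pi \left(5 - 4 e^{\left|{\omega}\right|}\right) e^{- 5 \left|{\omega}\right|}}{3}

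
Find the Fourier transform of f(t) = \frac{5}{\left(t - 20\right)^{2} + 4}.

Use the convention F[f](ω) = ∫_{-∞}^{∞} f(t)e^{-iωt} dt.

F(ω) = \frac{5 \pi e^{- 20 i \omega - 2 \left|{\omega}\right|}}{2}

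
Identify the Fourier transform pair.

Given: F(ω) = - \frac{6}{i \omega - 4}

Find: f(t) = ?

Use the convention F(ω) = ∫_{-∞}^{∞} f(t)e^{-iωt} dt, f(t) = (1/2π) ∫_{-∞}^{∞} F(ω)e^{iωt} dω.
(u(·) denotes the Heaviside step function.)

f(t) = 6 e^{4 t} u\left(- t\right)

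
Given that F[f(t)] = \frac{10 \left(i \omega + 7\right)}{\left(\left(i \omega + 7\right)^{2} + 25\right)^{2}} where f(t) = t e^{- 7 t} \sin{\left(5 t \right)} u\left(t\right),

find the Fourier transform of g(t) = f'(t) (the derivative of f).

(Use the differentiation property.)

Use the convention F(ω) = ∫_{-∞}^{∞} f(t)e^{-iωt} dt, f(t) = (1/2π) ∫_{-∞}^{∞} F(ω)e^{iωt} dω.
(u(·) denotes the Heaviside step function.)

F[g](ω) = \frac{10 i \omega \left(i \omega + 7\right)}{\left(\left(i \omega + 7\right)^{2} + 25\right)^{2}}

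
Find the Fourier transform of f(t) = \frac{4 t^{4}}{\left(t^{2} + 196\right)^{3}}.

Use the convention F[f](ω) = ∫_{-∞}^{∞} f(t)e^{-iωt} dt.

F(ω) = \frac{\pi \left(196 \omega^{2} - 70 \left|{\omega}\right| + 3\right) e^{- 14 \left|{\omega}\right|}}{28}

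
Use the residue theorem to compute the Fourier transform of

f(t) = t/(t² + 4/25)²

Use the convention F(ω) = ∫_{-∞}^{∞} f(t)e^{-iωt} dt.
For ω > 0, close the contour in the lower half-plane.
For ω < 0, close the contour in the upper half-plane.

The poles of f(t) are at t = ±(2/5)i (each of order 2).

Let g(z) = f(z)e^{-iωz}; for large |z| the factor e^{-iωz} decays in the lower half-plane when ω > 0 and in the upper half-plane when ω < 0.

Case ω > 0 (lower half-plane, clockwise contour ⇒ F(ω) = -2πi·ΣRes):
  Res_{z = - \frac{2 i}{5}} g(z) = \frac{5 \omega e^{- \frac{2 \omega}{5}}}{8} (pole of order 2)
  F(ω) = -2πi·ΣRes = - \frac{5 i \pi \omega e^{- \frac{2 \omega}{5}}}{4}

Case ω < 0 (upper half-plane, counterclockwise contour ⇒ F(ω) = +2πi·ΣRes):
  Res_{z = \frac{2 i}{5}} g(z) = - \frac{5 \omega e^{\frac{2 \omega}{5}}}{8} (pole of order 2)
  F(ω) = 2πi·ΣRes = - \frac{5 i \pi \omega e^{\frac{2 \omega}{5}}}{4}

Both cases combine into a single formula in |ω|:

F(ω) = - \frac{5 i \pi \omega e^{- \frac{2 \left|{\omega}\right|}{5}}}{4}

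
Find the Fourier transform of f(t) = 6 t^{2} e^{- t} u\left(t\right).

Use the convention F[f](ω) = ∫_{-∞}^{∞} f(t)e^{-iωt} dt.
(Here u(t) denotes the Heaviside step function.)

F(ω) = \frac{12}{\left(i \omega + 1\right)^{3}}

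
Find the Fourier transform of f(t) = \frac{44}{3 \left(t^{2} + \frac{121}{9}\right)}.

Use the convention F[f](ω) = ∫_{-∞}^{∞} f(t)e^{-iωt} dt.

F(ω) = 4 \pi e^{- \frac{11 \left|{\omega}\right|}{3}}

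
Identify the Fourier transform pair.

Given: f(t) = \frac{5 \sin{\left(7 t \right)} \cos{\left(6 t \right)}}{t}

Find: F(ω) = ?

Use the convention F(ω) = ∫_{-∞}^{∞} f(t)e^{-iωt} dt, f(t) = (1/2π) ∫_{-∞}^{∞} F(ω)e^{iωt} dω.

F(ω) = \begin{cases} 5 \pi & \text{for}\: \omega > -1 \wedge \omega < 1 \\\frac{5 \pi}{2} & \text{for}\: \omega > -13 \wedge \omega < 13 \\0 & \text{otherwise} \end{cases}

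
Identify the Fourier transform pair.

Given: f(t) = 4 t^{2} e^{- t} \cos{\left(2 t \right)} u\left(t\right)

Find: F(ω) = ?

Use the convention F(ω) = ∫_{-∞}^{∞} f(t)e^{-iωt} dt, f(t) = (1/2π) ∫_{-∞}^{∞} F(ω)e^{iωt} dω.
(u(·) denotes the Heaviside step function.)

F(ω) = \frac{8 \left(- 12 i \omega + \left(i \omega + 1\right)^{3} - 12\right)}{\left(\left(i \omega + 1\right)^{2} + 4\right)^{3}}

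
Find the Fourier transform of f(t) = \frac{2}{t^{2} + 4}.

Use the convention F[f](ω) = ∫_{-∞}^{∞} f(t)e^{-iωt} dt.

F(ω) = \pi e^{- 2 \left|{\omega}\right|}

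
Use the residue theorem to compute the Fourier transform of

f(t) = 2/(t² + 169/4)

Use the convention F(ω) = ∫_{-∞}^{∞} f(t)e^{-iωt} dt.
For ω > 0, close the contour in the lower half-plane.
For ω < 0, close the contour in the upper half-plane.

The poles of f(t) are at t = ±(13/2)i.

Let g(z) = f(z)e^{-iωz}; for large |z| the factor e^{-iωz} decays in the lower half-plane when ω > 0 and in the upper half-plane when ω < 0.

Case ω > 0 (lower half-plane, clockwise contour ⇒ F(ω) = -2πi·ΣRes):
  Res_{z = - \frac{13 i}{2}} g(z) = \frac{2 i e^{- \frac{13 \omega}{2}}}{13}
  F(ω) = -2πi·ΣRes = \frac{4 \pi e^{- \frac{13 \omega}{2}}}{13}

Case ω < 0 (upper half-plane, counterclockwise contour ⇒ F(ω) = +2πi·ΣRes):
  Res_{z = \frac{13 i}{2}} g(z) = - \frac{2 i e^{\frac{13 \omega}{2}}}{13}
  F(ω) = 2πi·ΣRes = \frac{4 \pi e^{\frac{13 \omega}{2}}}{13}

Both cases combine into a single formula in |ω|:

F(ω) = \frac{4 \pi e^{- \frac{13 \left|{\omega}\right|}{2}}}{13}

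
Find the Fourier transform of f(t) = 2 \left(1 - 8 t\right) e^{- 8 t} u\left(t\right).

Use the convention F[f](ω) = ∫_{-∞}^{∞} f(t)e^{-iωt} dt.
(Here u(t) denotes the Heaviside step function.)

F(ω) = \frac{2 i \omega}{- \omega^{2} + 16 i \omega + 64}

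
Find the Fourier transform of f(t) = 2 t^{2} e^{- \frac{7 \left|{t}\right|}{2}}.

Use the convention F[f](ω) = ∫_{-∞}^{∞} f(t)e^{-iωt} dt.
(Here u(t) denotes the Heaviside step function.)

F(ω) = \frac{448 \left(49 - 12 \omega^{2}\right)}{\left(4 \omega^{2} + 49\right)^{3}}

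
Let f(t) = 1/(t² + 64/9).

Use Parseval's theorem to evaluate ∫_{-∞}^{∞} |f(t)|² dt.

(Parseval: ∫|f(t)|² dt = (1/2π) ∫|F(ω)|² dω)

∫|f(t)|² dt = \frac{27 \pi}{1024}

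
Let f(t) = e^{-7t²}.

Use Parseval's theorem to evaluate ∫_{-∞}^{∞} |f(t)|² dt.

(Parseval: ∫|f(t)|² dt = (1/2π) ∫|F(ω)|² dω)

∫|f(t)|² dt = \frac{\sqrt{14} \sqrt{\pi}}{14}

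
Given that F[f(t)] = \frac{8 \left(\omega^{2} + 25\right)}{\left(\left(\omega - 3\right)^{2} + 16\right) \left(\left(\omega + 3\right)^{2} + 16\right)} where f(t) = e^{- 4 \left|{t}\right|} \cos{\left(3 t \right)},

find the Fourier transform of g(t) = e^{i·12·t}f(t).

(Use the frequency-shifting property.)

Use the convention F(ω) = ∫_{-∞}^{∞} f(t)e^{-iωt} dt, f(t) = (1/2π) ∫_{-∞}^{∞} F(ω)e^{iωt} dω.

F[g](ω) = \frac{8 \left(\left(\omega - 12\right)^{2} + 25\right)}{\left(\left(\omega - 15\right)^{2} + 16\right) \left(\left(\omega - 9\right)^{2} + 16\right)}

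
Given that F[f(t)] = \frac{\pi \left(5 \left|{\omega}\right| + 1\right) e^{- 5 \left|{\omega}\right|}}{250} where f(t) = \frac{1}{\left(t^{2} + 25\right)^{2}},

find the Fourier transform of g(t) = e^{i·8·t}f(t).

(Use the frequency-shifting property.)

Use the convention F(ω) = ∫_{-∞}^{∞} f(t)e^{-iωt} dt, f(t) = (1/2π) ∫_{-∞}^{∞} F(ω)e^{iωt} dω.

F[g](ω) = \frac{\pi \left(5 \left|{\omega - 8}\right| + 1\right) e^{- 5 \left|{\omega - 8}\right|}}{250}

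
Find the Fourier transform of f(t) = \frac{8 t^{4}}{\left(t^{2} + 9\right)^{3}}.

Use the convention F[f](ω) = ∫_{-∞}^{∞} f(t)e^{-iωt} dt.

F(ω) = \pi \left(3 \omega^{2} - 5 \left|{\omega}\right| + 1\right) e^{- 3 \left|{\omega}\right|}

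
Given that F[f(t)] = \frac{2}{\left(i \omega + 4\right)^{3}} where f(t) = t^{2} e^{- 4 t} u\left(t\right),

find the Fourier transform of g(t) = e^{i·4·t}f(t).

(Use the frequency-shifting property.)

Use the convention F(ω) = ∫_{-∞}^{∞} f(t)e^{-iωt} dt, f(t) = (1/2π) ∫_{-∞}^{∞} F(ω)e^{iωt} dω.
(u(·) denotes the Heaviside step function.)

F[g](ω) = \frac{2}{\left(i \left(\omega - 4\right) + 4\right)^{3}}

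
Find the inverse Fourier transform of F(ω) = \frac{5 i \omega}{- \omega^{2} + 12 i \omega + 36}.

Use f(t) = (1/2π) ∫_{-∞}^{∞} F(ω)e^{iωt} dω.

f(t) = 5 \left(1 - 6 t\right) e^{- 6 t} u\left(t\right)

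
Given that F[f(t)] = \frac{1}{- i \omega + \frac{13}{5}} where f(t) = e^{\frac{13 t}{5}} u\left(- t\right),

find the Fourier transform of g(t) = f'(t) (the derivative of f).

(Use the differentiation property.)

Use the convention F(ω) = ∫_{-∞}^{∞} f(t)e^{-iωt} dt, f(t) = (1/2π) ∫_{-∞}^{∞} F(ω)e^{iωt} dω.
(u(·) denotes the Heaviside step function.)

F[g](ω) = - \frac{5 \omega}{5 \omega + 13 i}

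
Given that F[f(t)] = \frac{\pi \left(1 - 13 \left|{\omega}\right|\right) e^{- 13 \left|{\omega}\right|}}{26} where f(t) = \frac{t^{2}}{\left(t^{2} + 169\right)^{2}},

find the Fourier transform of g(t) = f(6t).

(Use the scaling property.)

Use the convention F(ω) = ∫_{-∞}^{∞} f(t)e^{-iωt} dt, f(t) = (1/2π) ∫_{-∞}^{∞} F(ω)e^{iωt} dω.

F[g](ω) = \frac{\pi \left(6 - 13 \left|{\omega}\right|\right) e^{- \frac{13 \left|{\omega}\right|}{6}}}{936}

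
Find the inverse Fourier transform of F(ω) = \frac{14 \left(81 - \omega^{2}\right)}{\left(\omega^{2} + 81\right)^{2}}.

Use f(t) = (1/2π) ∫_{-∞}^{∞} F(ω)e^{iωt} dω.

f(t) = 7 e^{- 9 \left|{t}\right|} \left|{t}\right|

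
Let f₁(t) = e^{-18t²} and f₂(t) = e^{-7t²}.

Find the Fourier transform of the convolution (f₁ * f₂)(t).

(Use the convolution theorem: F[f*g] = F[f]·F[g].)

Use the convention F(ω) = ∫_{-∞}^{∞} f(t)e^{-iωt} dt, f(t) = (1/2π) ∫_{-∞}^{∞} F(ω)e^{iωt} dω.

F[f₁*f₂](ω) = \frac{\sqrt{14} \pi e^{- \frac{25 \omega^{2}}{504}}}{42}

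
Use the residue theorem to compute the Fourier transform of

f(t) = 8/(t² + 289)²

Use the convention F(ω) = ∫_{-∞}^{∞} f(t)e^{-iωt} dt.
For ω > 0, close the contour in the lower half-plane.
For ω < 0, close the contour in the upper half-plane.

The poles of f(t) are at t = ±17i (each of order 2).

Let g(z) = f(z)e^{-iωz}; for large |z| the factor e^{-iωz} decays in the lower half-plane when ω > 0 and in the upper half-plane when ω < 0.

Case ω > 0 (lower half-plane, clockwise contour ⇒ F(ω) = -2πi·ΣRes):
  Res_{z = - 17 i} g(z) = \frac{2 i \left(17 \omega + 1\right) e^{- 17 \omega}}{4913} (pole of order 2)
  F(ω) = -2πi·ΣRes = \frac{4 \pi \left(17 \omega + 1\right) e^{- 17 \omega}}{4913}

Case ω < 0 (upper half-plane, counterclockwise contour ⇒ F(ω) = +2πi·ΣRes):
  Res_{z = 17 i} g(z) = \frac{2 i \left(17 \omega - 1\right) e^{17 \omega}}{4913} (pole of order 2)
  F(ω) = 2πi·ΣRes = \frac{4 \pi \left(1 - 17 \omega\right) e^{17 \omega}}{4913}

Both cases combine into a single formula in |ω|:

F(ω) = \frac{4 \pi \left(17 \left|{\omega}\right| + 1\right) e^{- 17 \left|{\omega}\right|}}{4913}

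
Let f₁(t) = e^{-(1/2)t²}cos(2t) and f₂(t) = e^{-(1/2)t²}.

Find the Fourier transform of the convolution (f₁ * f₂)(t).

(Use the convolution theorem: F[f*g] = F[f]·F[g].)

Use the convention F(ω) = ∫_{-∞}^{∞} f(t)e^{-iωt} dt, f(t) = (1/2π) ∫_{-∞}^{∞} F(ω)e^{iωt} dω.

F[f₁*f₂](ω) = \pi \left(e^{4 \omega} + 1\right) e^{- \omega^{2} - 2 \omega - 2}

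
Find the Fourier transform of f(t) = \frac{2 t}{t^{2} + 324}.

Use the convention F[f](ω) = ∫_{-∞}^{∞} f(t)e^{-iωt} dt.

F(ω) = - 2 i \pi e^{- 18 \left|{\omega}\right|} \operatorname{sign}{\left(\omega \right)}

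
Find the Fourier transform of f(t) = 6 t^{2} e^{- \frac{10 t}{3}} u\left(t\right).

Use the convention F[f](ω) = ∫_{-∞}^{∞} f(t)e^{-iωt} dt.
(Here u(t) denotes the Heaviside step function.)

F(ω) = \frac{324}{\left(3 i \omega + 10\right)^{3}}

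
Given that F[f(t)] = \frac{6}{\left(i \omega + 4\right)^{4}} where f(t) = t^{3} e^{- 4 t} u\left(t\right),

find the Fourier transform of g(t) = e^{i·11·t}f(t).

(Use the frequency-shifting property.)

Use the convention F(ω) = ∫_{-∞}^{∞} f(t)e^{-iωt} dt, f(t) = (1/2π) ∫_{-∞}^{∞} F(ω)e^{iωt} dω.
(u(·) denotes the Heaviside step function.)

F[g](ω) = \frac{6}{\left(i \left(\omega - 11\right) + 4\right)^{4}}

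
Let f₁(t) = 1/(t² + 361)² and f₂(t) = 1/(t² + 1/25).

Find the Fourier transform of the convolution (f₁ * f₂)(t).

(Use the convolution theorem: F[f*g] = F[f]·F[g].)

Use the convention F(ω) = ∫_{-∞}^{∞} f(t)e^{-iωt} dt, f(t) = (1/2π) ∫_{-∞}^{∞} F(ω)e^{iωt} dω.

F[f₁*f₂](ω) = \frac{5 \pi^{2} \left(19 \left|{\omega}\right| + 1\right) e^{- \frac{96 \left|{\omega}\right|}{5}}}{13718}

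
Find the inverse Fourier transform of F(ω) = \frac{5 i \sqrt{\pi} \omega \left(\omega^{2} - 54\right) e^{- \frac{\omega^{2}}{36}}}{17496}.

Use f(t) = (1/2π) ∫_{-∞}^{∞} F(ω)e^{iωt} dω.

f(t) = 5 t^{3} e^{- 9 t^{2}}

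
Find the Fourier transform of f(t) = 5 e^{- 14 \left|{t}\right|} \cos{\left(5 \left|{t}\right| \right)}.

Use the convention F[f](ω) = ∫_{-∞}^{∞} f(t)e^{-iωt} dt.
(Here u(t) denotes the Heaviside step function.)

F(ω) = \frac{140 \left(\omega^{2} + 221\right)}{\omega^{4} + 342 \omega^{2} + 48841}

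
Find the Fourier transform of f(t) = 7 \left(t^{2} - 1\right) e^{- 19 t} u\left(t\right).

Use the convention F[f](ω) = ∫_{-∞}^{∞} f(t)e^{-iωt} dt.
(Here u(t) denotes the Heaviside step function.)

F(ω) = \frac{7 \left(2 i \omega - \left(i \omega + 19\right)^{3} + 38\right)}{\left(i \omega + 19\right)^{4}}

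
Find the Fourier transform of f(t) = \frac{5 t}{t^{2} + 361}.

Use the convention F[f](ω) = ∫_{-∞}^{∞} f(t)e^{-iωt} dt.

F(ω) = - 5 i \pi e^{- 19 \left|{\omega}\right|} \operatorname{sign}{\left(\omega \right)}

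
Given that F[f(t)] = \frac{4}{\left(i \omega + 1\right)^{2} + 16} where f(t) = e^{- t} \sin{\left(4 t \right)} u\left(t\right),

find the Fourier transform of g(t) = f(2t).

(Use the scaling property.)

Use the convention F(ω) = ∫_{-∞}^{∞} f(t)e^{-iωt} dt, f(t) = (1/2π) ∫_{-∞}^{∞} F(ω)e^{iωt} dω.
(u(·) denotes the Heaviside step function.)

F[g](ω) = \frac{8}{\left(i \omega + 2\right)^{2} + 64}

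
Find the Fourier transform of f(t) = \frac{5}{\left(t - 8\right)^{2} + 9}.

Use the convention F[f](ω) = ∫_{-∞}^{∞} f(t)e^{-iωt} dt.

F(ω) = \frac{5 \pi e^{- 8 i \omega - 3 \left|{\omega}\right|}}{3}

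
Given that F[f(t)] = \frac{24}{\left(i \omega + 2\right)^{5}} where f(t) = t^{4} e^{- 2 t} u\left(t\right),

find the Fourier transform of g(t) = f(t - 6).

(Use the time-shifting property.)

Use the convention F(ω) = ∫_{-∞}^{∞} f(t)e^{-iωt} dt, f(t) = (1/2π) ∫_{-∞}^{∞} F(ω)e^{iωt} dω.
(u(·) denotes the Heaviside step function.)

F[g](ω) = \frac{24 e^{- 6 i \omega}}{\left(i \omega + 2\right)^{5}}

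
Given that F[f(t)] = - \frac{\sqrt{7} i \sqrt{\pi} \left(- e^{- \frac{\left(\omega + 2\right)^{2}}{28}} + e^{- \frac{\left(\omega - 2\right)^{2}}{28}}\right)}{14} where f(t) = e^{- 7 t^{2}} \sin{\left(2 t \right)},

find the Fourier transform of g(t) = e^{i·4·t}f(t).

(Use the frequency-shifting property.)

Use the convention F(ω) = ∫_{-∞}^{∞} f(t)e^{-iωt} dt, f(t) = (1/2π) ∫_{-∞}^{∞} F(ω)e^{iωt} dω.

F[g](ω) = \frac{\sqrt{7} i \sqrt{\pi} \left(- e^{\frac{2 \omega}{7}} + e^{\frac{8}{7}}\right) e^{- \frac{\omega^{2}}{28} + \frac{\omega}{7} - \frac{9}{7}}}{14}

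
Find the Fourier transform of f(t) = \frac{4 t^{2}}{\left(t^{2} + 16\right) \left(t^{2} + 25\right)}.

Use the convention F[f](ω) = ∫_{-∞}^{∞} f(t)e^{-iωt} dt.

F(ω) = \frac{4 \pi \left(5 - 4 e^{\left|{\omega}\right|}\right) e^{- 5 \left|{\omega}\right|}}{9}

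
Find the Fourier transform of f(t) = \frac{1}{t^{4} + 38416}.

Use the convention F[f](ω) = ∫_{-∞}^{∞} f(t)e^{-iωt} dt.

F(ω) = \frac{\pi e^{- 7 \sqrt{2} \left|{\omega}\right|} \sin{\left(7 \sqrt{2} \left|{\omega}\right| + \frac{\pi}{4} \right)}}{2744}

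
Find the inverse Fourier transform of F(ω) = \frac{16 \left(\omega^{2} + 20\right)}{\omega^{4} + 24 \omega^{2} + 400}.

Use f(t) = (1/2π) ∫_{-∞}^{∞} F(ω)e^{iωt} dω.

f(t) = 2 e^{- 4 \left|{t}\right|} \cos{\left(2 \left|{t}\right| \right)}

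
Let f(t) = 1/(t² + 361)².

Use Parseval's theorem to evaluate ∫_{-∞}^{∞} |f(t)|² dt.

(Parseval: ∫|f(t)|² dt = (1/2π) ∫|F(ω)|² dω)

∫|f(t)|² dt = \frac{5 \pi}{14301947824}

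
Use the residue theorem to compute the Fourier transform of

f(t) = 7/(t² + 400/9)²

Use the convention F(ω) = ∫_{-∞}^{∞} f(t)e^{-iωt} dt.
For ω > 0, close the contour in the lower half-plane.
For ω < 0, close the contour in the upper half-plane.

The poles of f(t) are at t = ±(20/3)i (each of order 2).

Let g(z) = f(z)e^{-iωz}; for large |z| the factor e^{-iωz} decays in the lower half-plane when ω > 0 and in the upper half-plane when ω < 0.

Case ω > 0 (lower half-plane, clockwise contour ⇒ F(ω) = -2πi·ΣRes):
  Res_{z = - \frac{20 i}{3}} g(z) = \frac{63 i \left(20 \omega + 3\right) e^{- \frac{20 \omega}{3}}}{32000} (pole of order 2)
  F(ω) = -2πi·ΣRes = \frac{63 \pi \left(20 \omega + 3\right) e^{- \frac{20 \omega}{3}}}{16000}

Case ω < 0 (upper half-plane, counterclockwise contour ⇒ F(ω) = +2πi·ΣRes):
  Res_{z = \frac{20 i}{3}} g(z) = \frac{63 i \left(20 \omega - 3\right) e^{\frac{20 \omega}{3}}}{32000} (pole of order 2)
  F(ω) = 2πi·ΣRes = \frac{63 \pi \left(3 - 20 \omega\right) e^{\frac{20 \omega}{3}}}{16000}

Both cases combine into a single formula in |ω|:

F(ω) = \frac{63 \pi \left(20 \left|{\omega}\right| + 3\right) e^{- \frac{20 \left|{\omega}\right|}{3}}}{16000}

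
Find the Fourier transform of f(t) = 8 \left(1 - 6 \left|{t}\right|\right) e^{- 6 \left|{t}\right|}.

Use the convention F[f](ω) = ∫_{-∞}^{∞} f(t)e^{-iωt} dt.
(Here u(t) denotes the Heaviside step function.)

F(ω) = \frac{192 \omega^{2}}{\left(\omega^{2} + 36\right)^{2}}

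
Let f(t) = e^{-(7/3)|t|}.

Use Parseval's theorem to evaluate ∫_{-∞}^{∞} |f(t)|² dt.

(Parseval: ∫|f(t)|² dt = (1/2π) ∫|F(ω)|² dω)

∫|f(t)|² dt = \frac{3}{7}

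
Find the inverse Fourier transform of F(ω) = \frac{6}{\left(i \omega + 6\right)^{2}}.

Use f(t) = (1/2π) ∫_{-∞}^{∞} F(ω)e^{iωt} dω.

f(t) = 6 t e^{- 6 t} u\left(t\right)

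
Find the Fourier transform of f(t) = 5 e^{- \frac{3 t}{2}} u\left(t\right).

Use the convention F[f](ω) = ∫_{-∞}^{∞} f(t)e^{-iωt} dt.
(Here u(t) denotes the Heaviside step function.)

F(ω) = \frac{10}{2 i \omega + 3}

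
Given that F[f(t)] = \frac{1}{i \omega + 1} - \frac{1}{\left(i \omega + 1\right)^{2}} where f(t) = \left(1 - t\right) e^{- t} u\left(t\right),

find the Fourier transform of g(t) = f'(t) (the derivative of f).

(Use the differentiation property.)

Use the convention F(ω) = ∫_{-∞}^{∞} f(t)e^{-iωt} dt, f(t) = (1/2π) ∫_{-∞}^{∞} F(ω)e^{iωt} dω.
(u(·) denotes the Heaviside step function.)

F[g](ω) = \frac{\omega^{2}}{\omega^{2} - 2 i \omega - 1}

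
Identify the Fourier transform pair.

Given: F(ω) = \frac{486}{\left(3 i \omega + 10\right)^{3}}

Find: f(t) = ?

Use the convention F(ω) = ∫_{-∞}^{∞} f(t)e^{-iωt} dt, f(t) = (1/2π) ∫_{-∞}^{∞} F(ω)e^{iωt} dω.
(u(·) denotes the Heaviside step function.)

f(t) = 9 t^{2} e^{- \frac{10 t}{3}} u\left(t\right)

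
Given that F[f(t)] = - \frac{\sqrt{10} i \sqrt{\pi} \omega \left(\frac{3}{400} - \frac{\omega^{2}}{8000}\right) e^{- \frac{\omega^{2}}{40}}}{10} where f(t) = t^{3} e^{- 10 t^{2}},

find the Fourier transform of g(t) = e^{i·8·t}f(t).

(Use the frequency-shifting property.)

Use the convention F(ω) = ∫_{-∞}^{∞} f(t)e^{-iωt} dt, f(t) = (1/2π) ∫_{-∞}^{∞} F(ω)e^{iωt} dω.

F[g](ω) = \frac{\sqrt{10} i \sqrt{\pi} \left(\omega - 8\right) \left(\left(\omega - 8\right)^{2} - 60\right) e^{- \frac{\left(\omega - 8\right)^{2}}{40}}}{80000}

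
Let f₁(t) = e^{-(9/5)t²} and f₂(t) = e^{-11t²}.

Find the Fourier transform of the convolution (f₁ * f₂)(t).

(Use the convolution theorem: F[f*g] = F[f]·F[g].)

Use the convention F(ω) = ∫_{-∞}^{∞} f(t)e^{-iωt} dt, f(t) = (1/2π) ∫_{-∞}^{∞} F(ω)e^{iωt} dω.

F[f₁*f₂](ω) = \frac{\sqrt{55} \pi e^{- \frac{16 \omega^{2}}{99}}}{33}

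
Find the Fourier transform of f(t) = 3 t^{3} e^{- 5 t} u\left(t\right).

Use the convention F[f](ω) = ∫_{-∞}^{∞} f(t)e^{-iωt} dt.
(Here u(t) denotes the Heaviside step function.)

F(ω) = \frac{18}{\left(i \omega + 5\right)^{4}}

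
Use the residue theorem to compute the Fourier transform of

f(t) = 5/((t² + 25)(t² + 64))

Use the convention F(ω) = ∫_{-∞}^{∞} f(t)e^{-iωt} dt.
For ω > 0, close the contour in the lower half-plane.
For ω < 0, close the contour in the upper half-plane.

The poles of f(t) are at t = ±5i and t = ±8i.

Let g(z) = f(z)e^{-iωz}; for large |z| the factor e^{-iωz} decays in the lower half-plane when ω > 0 and in the upper half-plane when ω < 0.

Case ω > 0 (lower half-plane, clockwise contour ⇒ F(ω) = -2πi·ΣRes):
  Res_{z = - 5 i} g(z) = \frac{i e^{- 5 \omega}}{78}
  Res_{z = - 8 i} g(z) = - \frac{5 i e^{- 8 \omega}}{624}
  F(ω) = -2πi·ΣRes = \frac{\pi \left(8 e^{3 \omega} - 5\right) e^{- 8 \omega}}{312}

Case ω < 0 (upper half-plane, counterclockwise contour ⇒ F(ω) = +2πi·ΣRes):
  Res_{z = 5 i} g(z) = - \frac{i e^{5 \omega}}{78}
  Res_{z = 8 i} g(z) = \frac{5 i e^{8 \omega}}{624}
  F(ω) = 2πi·ΣRes = \frac{\pi \left(8 - 5 e^{3 \omega}\right) e^{5 \omega}}{312}

Both cases combine into a single formula in |ω|:

F(ω) = \frac{\pi \left(8 e^{3 \left|{\omega}\right|} - 5\right) e^{- 8 \left|{\omega}\right|}}{312}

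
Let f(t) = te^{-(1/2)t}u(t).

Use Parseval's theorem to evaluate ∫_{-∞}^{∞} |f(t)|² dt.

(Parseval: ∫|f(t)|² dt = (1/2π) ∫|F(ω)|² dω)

∫|f(t)|² dt = 2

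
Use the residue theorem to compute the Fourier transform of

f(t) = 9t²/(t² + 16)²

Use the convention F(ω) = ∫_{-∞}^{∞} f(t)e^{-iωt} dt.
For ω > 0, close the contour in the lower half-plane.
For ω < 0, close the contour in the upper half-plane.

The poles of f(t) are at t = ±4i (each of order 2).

Let g(z) = f(z)e^{-iωz}; for large |z| the factor e^{-iωz} decays in the lower half-plane when ω > 0 and in the upper half-plane when ω < 0.

Case ω > 0 (lower half-plane, clockwise contour ⇒ F(ω) = -2πi·ΣRes):
  Res_{z = - 4 i} g(z) = \frac{9 i \left(1 - 4 \omega\right) e^{- 4 \omega}}{16} (pole of order 2)
  F(ω) = -2πi·ΣRes = \frac{9 \pi \left(1 - 4 \omega\right) e^{- 4 \omega}}{8}

Case ω < 0 (upper half-plane, counterclockwise contour ⇒ F(ω) = +2πi·ΣRes):
  Res_{z = 4 i} g(z) = \frac{9 i \left(- 4 \omega - 1\right) e^{4 \omega}}{16} (pole of order 2)
  F(ω) = 2πi·ΣRes = \frac{9 \pi \left(4 \omega + 1\right) e^{4 \omega}}{8}

Both cases combine into a single formula in |ω|:

F(ω) = \frac{9 \pi \left(1 - 4 \left|{\omega}\right|\right) e^{- 4 \left|{\omega}\right|}}{8}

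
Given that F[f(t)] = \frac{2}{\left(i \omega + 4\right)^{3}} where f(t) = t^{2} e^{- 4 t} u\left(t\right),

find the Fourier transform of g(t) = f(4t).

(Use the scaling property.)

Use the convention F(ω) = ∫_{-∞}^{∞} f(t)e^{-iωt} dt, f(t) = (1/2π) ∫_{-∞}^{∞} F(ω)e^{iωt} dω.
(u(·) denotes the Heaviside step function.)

F[g](ω) = \frac{32}{\left(i \omega + 16\right)^{3}}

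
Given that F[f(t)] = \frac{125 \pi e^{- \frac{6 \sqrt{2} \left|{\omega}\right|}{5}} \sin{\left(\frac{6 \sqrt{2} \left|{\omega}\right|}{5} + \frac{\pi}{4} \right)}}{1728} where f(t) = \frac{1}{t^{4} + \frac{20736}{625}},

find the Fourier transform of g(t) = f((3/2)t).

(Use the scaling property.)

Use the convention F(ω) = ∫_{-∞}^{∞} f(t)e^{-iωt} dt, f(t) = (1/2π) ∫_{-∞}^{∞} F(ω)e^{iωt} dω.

F[g](ω) = \frac{125 \pi e^{- \frac{4 \sqrt{2} \left|{\omega}\right|}{5}} \sin{\left(\frac{4 \sqrt{2} \left|{\omega}\right|}{5} + \frac{\pi}{4} \right)}}{2592}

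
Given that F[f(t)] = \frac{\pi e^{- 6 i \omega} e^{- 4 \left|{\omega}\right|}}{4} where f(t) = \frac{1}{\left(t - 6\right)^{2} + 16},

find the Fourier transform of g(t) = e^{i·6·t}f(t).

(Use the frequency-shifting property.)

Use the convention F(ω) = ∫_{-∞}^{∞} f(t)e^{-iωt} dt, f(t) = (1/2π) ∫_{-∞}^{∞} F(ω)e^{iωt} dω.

F[g](ω) = \frac{\pi e^{- 6 i \left(\omega - 6\right) - 4 \left|{\omega - 6}\right|}}{4}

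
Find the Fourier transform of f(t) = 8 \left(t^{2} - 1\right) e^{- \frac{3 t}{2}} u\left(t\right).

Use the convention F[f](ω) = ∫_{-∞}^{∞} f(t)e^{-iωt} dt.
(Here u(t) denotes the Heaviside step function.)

F(ω) = \frac{16 \left(16 i \omega - \left(2 i \omega + 3\right)^{3} + 24\right)}{\left(2 i \omega + 3\right)^{4}}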